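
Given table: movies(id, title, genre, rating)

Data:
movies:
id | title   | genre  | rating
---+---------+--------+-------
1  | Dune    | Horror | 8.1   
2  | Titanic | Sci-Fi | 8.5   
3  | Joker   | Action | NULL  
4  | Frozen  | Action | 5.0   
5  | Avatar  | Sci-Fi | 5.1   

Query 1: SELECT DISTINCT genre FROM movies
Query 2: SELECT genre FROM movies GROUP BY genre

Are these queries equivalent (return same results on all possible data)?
Yes, equivalent

Both queries return: [('Action',), ('Horror',), ('Sci-Fi',)]

Reason: Both get unique genres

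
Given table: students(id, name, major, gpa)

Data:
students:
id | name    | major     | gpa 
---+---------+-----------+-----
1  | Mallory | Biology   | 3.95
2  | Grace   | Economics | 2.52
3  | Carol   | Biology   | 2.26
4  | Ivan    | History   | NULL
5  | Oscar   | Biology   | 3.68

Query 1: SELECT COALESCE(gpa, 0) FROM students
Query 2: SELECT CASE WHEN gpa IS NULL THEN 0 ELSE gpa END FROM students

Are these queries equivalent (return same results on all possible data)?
Yes, equivalent

Both queries return: [(0,), (2.26,), (2.52,), (3.68,), (3.95,)]

Reason: COALESCE vs CASE for NULL handling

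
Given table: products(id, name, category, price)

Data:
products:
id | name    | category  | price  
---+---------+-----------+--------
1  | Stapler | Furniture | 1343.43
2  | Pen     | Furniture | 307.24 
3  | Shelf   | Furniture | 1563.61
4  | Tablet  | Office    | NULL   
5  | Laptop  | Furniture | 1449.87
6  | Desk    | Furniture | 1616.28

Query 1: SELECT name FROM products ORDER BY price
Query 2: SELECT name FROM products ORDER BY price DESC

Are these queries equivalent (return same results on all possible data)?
No, not equivalent

Query 1 returns: [('Tablet',), ('Pen',), ('Stapler',), ('Laptop',), ('Shelf',), ('Desk',)]
Query 2 returns: [('Desk',), ('Shelf',), ('Laptop',), ('Stapler',), ('Pen',), ('Tablet',)]

Reason: ASC vs DESC gives opposite ordering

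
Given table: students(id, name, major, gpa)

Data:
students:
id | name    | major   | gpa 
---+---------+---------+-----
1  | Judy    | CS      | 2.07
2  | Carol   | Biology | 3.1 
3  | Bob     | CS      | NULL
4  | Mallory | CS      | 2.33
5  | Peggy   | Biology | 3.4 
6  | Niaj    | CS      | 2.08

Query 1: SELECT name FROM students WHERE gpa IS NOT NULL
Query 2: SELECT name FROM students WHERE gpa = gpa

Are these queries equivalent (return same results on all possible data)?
Yes, equivalent

Both queries return: [('Carol',), ('Judy',), ('Mallory',), ('Niaj',), ('Peggy',)]

Reason: IS NOT NULL vs self-equality (both exclude NULLs)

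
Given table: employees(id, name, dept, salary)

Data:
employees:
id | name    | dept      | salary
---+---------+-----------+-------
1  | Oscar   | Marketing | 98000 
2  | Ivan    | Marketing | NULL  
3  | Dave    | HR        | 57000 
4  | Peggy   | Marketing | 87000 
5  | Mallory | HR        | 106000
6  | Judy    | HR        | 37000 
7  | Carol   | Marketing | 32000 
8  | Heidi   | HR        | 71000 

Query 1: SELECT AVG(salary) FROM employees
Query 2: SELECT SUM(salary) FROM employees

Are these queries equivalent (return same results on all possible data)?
No, not equivalent

Query 1 returns: [(69714.28571428571,)]
Query 2 returns: [(488000,)]

Reason: AVG vs SUM give different aggregate values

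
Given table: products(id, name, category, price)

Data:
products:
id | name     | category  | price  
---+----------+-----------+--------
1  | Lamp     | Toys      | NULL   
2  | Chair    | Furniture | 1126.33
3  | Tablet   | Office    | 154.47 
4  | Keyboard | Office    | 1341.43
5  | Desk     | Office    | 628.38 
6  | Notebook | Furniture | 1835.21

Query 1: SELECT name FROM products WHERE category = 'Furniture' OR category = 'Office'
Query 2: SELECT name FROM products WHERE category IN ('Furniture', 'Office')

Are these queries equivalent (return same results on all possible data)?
Yes, equivalent

Both queries return: [('Chair',), ('Desk',), ('Keyboard',), ('Notebook',), ('Tablet',)]

Reason: OR vs IN are equivalent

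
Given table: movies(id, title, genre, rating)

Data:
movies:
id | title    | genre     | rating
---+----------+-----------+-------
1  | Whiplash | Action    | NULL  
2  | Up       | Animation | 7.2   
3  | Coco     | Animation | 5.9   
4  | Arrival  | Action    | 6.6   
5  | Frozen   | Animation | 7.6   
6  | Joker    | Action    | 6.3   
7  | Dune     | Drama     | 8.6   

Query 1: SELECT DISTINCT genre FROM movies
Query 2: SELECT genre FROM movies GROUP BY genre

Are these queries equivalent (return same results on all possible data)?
Yes, equivalent

Both queries return: [('Action',), ('Animation',), ('Drama',)]

Reason: Both get unique genres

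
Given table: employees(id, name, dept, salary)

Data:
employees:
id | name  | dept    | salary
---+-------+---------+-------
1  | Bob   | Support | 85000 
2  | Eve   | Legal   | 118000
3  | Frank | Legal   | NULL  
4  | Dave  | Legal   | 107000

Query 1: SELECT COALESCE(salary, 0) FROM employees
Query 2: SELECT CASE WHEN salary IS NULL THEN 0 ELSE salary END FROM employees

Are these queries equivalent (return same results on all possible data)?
Yes, equivalent

Both queries return: [(0,), (85000,), (107000,), (118000,)]

Reason: COALESCE vs CASE for NULL handling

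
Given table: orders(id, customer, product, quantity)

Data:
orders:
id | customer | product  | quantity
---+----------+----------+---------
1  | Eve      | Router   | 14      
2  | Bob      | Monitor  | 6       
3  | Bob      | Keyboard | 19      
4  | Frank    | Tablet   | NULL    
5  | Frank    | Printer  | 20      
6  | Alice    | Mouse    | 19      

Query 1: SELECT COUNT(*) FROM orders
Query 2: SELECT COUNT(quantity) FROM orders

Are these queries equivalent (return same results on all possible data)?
No, not equivalent

Query 1 returns: [(6,)]
Query 2 returns: [(5,)]

Reason: COUNT(*) includes NULLs, COUNT(column) excludes them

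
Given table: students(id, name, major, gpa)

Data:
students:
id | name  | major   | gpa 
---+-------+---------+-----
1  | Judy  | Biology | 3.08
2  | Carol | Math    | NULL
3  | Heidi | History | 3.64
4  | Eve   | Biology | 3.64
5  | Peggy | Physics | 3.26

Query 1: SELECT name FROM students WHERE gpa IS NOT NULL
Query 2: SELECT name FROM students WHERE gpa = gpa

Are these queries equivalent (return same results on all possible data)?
Yes, equivalent

Both queries return: [('Eve',), ('Heidi',), ('Judy',), ('Peggy',)]

Reason: IS NOT NULL vs self-equality (both exclude NULLs)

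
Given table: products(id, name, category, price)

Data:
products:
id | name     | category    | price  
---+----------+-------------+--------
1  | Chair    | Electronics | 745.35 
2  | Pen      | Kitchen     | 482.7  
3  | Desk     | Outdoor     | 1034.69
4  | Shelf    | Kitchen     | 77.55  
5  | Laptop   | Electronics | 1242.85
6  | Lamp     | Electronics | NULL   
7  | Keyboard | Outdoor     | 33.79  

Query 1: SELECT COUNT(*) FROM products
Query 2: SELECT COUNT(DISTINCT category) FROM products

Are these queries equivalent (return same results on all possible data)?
No, not equivalent

Query 1 returns: [(7,)]
Query 2 returns: [(3,)]

Reason: COUNT(*) counts rows, COUNT(DISTINCT category) counts unique categorys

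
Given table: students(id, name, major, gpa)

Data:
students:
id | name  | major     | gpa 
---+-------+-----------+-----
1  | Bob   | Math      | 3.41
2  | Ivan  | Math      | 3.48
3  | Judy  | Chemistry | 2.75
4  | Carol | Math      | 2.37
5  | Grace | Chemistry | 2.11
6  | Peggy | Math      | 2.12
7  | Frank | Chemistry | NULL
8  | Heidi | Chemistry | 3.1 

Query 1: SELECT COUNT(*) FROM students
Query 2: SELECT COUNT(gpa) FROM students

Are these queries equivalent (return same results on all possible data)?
No, not equivalent

Query 1 returns: [(8,)]
Query 2 returns: [(7,)]

Reason: COUNT(*) includes NULLs, COUNT(column) excludes them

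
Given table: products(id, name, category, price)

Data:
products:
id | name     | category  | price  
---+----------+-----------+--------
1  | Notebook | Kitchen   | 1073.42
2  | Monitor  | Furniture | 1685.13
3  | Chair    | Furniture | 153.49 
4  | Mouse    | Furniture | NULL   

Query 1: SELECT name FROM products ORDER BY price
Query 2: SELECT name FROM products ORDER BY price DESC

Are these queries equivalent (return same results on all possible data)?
No, not equivalent

Query 1 returns: [('Mouse',), ('Chair',), ('Notebook',), ('Monitor',)]
Query 2 returns: [('Monitor',), ('Notebook',), ('Chair',), ('Mouse',)]

Reason: ASC vs DESC gives opposite ordering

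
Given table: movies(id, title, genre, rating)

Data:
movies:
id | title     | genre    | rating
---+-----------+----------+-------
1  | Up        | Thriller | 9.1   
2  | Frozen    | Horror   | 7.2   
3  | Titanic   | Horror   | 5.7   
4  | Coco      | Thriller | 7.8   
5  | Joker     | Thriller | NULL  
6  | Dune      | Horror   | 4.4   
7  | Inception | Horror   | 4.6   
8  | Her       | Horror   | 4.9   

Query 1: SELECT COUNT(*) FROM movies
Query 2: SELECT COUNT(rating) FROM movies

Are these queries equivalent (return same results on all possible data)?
No, not equivalent

Query 1 returns: [(8,)]
Query 2 returns: [(7,)]

Reason: COUNT(*) includes NULLs, COUNT(column) excludes them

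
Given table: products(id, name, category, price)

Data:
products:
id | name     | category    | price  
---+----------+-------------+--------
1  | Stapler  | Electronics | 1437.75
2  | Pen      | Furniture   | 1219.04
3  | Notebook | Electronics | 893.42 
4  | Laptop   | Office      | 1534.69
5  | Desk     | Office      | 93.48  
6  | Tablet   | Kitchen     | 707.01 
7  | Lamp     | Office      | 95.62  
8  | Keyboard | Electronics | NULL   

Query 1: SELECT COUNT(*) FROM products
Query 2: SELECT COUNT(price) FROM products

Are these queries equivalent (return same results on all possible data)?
No, not equivalent

Query 1 returns: [(8,)]
Query 2 returns: [(7,)]

Reason: COUNT(*) includes NULLs, COUNT(column) excludes them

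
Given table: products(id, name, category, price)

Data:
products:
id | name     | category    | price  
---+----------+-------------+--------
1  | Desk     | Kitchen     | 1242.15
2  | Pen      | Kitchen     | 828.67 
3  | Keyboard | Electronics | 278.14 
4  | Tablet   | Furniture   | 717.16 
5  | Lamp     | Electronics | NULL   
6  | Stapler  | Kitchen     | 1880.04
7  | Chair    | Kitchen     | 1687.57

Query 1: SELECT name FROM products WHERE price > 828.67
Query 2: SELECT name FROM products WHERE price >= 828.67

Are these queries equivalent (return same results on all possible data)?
No, not equivalent

Query 1 returns: [('Desk',), ('Stapler',), ('Chair',)]
Query 2 returns: [('Desk',), ('Pen',), ('Stapler',), ('Chair',)]

Reason: > vs >= gives different results when price = 828.67 exists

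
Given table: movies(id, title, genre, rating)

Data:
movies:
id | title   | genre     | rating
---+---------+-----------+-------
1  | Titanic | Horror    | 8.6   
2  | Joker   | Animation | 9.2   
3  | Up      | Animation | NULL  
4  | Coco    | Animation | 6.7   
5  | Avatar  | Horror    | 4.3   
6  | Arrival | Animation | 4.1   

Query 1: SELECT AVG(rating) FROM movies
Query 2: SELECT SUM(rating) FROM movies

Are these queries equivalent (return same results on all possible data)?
No, not equivalent

Query 1 returns: [(6.58,)]
Query 2 returns: [(32.9,)]

Reason: AVG vs SUM give different aggregate values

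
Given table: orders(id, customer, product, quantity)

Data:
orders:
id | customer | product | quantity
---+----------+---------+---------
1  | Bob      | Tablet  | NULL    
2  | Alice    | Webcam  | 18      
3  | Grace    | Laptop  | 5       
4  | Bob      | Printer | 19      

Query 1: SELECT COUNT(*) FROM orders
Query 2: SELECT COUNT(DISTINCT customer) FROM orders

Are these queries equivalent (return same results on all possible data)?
No, not equivalent

Query 1 returns: [(4,)]
Query 2 returns: [(3,)]

Reason: COUNT(*) counts rows, COUNT(DISTINCT customer) counts unique customers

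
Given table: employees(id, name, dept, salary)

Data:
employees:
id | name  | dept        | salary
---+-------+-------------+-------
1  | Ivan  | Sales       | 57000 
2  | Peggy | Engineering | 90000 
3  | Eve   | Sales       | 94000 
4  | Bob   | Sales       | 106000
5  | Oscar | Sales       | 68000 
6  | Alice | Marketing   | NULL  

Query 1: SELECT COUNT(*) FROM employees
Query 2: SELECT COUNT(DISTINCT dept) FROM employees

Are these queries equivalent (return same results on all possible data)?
No, not equivalent

Query 1 returns: [(6,)]
Query 2 returns: [(3,)]

Reason: COUNT(*) counts rows, COUNT(DISTINCT dept) counts unique depts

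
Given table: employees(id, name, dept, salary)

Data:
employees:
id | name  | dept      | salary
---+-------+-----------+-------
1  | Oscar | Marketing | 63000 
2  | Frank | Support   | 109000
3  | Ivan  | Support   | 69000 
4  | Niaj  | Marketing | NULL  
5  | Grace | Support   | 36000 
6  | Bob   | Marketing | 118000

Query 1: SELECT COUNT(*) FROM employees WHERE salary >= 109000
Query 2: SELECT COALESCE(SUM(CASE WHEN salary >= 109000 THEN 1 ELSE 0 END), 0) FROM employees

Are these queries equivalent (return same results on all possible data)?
Yes, equivalent

Both queries return: [(2,)]

Reason: COUNT with WHERE vs conditional SUM (COALESCE handles empty-table NULL)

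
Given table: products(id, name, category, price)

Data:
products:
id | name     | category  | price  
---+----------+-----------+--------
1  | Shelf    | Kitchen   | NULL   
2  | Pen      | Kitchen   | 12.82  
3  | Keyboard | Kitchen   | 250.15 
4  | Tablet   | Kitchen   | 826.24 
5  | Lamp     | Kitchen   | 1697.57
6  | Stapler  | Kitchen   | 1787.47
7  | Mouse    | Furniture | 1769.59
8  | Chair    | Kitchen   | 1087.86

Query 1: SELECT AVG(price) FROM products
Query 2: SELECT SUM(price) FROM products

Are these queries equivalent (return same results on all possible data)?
No, not equivalent

Query 1 returns: [(1061.6714285714286,)]
Query 2 returns: [(7431.7,)]

Reason: AVG vs SUM give different aggregate values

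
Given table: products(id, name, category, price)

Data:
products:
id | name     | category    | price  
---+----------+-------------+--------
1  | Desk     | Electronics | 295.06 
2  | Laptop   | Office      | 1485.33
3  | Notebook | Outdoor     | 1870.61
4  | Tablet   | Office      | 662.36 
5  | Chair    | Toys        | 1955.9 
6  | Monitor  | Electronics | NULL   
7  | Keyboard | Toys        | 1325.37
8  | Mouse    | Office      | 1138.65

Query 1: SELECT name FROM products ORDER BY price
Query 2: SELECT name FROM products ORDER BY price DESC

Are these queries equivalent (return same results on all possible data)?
No, not equivalent

Query 1 returns: [('Monitor',), ('Desk',), ('Tablet',), ('Mouse',), ('Keyboard',), ('Laptop',), ('Notebook',), ('Chair',)]
Query 2 returns: [('Chair',), ('Notebook',), ('Laptop',), ('Keyboard',), ('Mouse',), ('Tablet',), ('Desk',), ('Monitor',)]

Reason: ASC vs DESC gives opposite ordering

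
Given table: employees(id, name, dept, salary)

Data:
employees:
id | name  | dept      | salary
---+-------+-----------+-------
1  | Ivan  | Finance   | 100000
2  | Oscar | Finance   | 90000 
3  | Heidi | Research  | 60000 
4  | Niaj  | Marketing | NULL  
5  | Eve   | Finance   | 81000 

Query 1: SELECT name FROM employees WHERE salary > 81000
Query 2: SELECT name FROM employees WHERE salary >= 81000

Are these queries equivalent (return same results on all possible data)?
No, not equivalent

Query 1 returns: [('Ivan',), ('Oscar',)]
Query 2 returns: [('Ivan',), ('Oscar',), ('Eve',)]

Reason: > vs >= gives different results when salary = 81000 exists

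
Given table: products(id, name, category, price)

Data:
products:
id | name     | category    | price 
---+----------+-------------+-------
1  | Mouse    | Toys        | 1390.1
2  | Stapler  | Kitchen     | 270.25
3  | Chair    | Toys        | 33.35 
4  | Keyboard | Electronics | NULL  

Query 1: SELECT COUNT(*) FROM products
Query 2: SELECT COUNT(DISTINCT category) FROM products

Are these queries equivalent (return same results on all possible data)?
No, not equivalent

Query 1 returns: [(4,)]
Query 2 returns: [(3,)]

Reason: COUNT(*) counts rows, COUNT(DISTINCT category) counts unique categorys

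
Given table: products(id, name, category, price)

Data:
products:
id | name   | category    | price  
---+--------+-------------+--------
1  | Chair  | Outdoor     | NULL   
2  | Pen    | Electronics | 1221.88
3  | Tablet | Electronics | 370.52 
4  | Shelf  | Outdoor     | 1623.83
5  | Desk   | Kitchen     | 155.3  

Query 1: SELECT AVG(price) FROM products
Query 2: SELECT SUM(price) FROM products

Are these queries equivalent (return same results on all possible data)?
No, not equivalent

Query 1 returns: [(842.8825,)]
Query 2 returns: [(3371.53,)]

Reason: AVG vs SUM give different aggregate values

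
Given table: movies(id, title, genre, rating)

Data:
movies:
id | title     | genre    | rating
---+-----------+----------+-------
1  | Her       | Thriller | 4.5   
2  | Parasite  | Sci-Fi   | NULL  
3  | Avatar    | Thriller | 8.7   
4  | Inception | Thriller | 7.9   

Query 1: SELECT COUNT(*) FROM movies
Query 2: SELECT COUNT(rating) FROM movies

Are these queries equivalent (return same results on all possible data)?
No, not equivalent

Query 1 returns: [(4,)]
Query 2 returns: [(3,)]

Reason: COUNT(*) includes NULLs, COUNT(column) excludes them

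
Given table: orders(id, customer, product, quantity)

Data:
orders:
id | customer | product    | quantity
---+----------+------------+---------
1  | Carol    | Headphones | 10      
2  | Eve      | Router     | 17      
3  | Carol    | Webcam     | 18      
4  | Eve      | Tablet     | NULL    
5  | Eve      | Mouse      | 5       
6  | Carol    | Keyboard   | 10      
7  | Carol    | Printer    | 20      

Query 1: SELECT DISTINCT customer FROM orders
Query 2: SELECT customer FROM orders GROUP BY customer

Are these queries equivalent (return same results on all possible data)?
Yes, equivalent

Both queries return: [('Carol',), ('Eve',)]

Reason: Both get unique customers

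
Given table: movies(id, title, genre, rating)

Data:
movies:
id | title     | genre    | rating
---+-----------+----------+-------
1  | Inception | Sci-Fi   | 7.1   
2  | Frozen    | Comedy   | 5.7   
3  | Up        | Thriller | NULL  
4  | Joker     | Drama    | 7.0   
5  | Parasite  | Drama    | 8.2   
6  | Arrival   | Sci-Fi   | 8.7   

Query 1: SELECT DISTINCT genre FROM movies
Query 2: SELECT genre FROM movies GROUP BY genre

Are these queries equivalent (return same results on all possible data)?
Yes, equivalent

Both queries return: [('Comedy',), ('Drama',), ('Sci-Fi',), ('Thriller',)]

Reason: Both get unique genres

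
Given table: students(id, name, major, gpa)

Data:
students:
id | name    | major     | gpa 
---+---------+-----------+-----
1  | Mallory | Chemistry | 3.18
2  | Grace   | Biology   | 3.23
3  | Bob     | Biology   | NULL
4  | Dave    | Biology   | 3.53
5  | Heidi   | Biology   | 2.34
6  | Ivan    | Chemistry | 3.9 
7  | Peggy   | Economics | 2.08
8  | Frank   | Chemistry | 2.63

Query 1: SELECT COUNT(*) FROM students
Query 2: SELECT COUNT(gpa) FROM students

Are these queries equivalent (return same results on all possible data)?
No, not equivalent

Query 1 returns: [(8,)]
Query 2 returns: [(7,)]

Reason: COUNT(*) includes NULLs, COUNT(column) excludes them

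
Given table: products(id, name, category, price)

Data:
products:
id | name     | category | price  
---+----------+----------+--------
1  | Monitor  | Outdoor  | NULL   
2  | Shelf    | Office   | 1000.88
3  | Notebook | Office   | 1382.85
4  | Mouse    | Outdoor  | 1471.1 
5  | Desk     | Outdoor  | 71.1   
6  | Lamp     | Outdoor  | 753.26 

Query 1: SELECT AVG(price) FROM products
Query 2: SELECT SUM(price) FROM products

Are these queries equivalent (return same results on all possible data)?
No, not equivalent

Query 1 returns: [(935.838,)]
Query 2 returns: [(4679.19,)]

Reason: AVG vs SUM give different aggregate values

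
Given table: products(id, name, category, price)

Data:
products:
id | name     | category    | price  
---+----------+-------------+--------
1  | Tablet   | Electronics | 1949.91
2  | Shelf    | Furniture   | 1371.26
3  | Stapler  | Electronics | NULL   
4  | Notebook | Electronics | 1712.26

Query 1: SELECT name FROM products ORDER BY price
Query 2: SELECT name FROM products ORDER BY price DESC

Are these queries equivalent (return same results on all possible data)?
No, not equivalent

Query 1 returns: [('Stapler',), ('Shelf',), ('Notebook',), ('Tablet',)]
Query 2 returns: [('Tablet',), ('Notebook',), ('Shelf',), ('Stapler',)]

Reason: ASC vs DESC gives opposite ordering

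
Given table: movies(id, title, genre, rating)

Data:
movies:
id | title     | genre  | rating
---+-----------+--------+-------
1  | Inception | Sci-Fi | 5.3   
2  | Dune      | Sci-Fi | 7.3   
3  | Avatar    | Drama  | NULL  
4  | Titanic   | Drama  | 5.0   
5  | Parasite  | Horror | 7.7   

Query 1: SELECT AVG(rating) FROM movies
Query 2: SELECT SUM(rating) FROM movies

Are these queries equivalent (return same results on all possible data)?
No, not equivalent

Query 1 returns: [(6.325,)]
Query 2 returns: [(25.3,)]

Reason: AVG vs SUM give different aggregate values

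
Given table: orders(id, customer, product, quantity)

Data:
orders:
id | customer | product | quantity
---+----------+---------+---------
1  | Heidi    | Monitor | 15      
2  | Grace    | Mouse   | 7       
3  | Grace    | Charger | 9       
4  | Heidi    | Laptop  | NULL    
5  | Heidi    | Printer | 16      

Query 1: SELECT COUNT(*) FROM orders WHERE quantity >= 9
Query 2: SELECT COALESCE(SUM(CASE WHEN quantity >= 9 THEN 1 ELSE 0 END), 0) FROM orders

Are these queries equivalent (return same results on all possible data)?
Yes, equivalent

Both queries return: [(3,)]

Reason: COUNT with WHERE vs conditional SUM (COALESCE handles empty-table NULL)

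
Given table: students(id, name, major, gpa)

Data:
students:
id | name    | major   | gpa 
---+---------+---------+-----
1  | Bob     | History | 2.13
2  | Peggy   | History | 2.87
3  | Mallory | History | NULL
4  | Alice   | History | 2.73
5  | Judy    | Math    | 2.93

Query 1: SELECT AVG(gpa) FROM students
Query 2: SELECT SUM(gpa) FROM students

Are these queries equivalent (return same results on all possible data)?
No, not equivalent

Query 1 returns: [(2.665,)]
Query 2 returns: [(10.66,)]

Reason: AVG vs SUM give different aggregate values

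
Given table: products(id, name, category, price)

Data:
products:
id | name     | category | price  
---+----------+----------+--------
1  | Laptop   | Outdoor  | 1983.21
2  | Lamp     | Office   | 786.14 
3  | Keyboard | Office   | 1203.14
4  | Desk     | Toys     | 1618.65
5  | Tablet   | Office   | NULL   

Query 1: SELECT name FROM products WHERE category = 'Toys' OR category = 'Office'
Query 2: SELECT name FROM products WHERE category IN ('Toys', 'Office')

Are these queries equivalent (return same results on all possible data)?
Yes, equivalent

Both queries return: [('Desk',), ('Keyboard',), ('Lamp',), ('Tablet',)]

Reason: OR vs IN are equivalent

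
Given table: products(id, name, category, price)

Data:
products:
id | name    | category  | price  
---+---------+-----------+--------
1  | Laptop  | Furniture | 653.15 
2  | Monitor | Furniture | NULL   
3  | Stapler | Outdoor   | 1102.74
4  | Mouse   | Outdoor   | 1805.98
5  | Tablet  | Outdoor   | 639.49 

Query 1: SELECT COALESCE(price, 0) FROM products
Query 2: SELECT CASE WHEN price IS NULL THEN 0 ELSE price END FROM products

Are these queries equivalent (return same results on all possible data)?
Yes, equivalent

Both queries return: [(0,), (639.49,), (653.15,), (1102.74,), (1805.98,)]

Reason: COALESCE vs CASE for NULL handling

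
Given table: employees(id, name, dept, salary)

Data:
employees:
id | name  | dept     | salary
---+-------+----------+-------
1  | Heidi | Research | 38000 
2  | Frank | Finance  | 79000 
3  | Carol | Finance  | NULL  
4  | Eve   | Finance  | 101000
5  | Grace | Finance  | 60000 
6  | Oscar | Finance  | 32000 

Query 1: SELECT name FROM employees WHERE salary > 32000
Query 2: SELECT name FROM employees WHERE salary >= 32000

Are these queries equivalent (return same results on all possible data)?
No, not equivalent

Query 1 returns: [('Heidi',), ('Frank',), ('Eve',), ('Grace',)]
Query 2 returns: [('Heidi',), ('Frank',), ('Eve',), ('Grace',), ('Oscar',)]

Reason: > vs >= gives different results when salary = 32000 exists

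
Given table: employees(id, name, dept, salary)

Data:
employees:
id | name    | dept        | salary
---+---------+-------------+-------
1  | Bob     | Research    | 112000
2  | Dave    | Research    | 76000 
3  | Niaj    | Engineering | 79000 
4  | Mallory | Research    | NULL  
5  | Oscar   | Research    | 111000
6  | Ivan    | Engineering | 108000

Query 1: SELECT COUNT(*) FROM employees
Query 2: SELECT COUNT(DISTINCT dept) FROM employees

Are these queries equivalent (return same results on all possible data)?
No, not equivalent

Query 1 returns: [(6,)]
Query 2 returns: [(2,)]

Reason: COUNT(*) counts rows, COUNT(DISTINCT dept) counts unique depts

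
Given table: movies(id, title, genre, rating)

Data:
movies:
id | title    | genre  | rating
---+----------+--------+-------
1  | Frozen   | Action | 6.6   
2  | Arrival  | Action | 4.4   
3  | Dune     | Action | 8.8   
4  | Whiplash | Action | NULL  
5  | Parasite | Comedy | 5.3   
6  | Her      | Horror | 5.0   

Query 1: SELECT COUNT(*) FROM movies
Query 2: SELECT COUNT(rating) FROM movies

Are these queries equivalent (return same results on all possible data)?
No, not equivalent

Query 1 returns: [(6,)]
Query 2 returns: [(5,)]

Reason: COUNT(*) includes NULLs, COUNT(column) excludes them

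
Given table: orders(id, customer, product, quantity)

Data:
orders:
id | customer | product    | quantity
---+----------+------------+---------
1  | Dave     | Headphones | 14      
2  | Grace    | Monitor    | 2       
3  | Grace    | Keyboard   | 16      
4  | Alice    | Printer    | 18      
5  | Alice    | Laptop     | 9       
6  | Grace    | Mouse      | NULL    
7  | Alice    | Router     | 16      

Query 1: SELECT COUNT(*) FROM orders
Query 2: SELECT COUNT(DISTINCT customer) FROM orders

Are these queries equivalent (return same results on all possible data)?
No, not equivalent

Query 1 returns: [(7,)]
Query 2 returns: [(3,)]

Reason: COUNT(*) counts rows, COUNT(DISTINCT customer) counts unique customers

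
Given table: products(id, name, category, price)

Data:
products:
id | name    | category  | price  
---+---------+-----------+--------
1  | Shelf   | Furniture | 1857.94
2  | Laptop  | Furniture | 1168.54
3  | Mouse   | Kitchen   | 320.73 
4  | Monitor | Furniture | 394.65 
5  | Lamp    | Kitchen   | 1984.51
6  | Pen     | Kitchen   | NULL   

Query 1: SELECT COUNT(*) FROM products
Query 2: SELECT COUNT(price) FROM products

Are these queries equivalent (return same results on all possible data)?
No, not equivalent

Query 1 returns: [(6,)]
Query 2 returns: [(5,)]

Reason: COUNT(*) includes NULLs, COUNT(column) excludes them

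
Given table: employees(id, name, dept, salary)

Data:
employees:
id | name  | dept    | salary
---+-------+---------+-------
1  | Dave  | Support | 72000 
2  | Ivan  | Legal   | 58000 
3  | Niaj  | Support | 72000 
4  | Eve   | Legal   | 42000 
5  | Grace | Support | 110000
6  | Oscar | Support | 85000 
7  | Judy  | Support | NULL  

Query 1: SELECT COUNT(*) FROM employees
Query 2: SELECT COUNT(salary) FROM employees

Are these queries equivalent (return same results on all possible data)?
No, not equivalent

Query 1 returns: [(7,)]
Query 2 returns: [(6,)]

Reason: COUNT(*) includes NULLs, COUNT(column) excludes them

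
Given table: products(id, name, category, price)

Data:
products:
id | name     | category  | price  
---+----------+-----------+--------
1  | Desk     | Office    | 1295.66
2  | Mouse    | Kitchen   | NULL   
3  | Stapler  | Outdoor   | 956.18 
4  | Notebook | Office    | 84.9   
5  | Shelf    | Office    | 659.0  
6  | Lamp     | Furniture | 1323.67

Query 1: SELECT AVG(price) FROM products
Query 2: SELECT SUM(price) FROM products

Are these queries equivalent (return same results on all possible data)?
No, not equivalent

Query 1 returns: [(863.882,)]
Query 2 returns: [(4319.41,)]

Reason: AVG vs SUM give different aggregate values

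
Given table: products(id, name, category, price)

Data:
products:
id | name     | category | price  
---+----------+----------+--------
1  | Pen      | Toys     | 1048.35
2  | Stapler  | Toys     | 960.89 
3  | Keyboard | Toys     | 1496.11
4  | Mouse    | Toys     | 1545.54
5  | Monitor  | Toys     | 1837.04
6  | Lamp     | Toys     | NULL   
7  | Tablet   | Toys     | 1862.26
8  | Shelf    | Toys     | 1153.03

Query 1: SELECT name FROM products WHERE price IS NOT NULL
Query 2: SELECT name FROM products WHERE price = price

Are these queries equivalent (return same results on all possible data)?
Yes, equivalent

Both queries return: [('Keyboard',), ('Monitor',), ('Mouse',), ('Pen',), ('Shelf',), ('Stapler',), ('Tablet',)]

Reason: IS NOT NULL vs self-equality (both exclude NULLs)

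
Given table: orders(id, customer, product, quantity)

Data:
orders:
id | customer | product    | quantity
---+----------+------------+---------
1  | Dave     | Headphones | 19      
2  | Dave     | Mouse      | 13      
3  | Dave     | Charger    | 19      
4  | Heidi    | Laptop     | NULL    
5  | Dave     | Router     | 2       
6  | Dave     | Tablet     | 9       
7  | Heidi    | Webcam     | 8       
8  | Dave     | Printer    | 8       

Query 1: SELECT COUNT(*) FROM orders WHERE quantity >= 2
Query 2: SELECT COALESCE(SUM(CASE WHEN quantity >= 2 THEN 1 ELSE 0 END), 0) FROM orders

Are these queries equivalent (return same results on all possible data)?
Yes, equivalent

Both queries return: [(7,)]

Reason: COUNT with WHERE vs conditional SUM (COALESCE handles empty-table NULL)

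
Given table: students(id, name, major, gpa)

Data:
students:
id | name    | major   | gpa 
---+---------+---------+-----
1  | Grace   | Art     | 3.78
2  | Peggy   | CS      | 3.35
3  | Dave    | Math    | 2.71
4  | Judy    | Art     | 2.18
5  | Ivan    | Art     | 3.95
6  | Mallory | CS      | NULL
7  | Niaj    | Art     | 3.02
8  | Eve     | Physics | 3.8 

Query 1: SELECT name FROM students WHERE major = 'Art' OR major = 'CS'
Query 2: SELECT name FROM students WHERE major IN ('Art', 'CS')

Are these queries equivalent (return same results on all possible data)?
Yes, equivalent

Both queries return: [('Grace',), ('Ivan',), ('Judy',), ('Mallory',), ('Niaj',), ('Peggy',)]

Reason: OR vs IN are equivalent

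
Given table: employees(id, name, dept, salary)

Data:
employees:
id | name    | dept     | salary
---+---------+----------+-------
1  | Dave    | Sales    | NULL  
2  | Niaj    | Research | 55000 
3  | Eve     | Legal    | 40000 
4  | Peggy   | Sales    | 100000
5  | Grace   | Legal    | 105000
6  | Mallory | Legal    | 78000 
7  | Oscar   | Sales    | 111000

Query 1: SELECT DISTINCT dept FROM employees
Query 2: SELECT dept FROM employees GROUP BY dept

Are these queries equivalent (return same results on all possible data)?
Yes, equivalent

Both queries return: [('Legal',), ('Research',), ('Sales',)]

Reason: Both get unique depts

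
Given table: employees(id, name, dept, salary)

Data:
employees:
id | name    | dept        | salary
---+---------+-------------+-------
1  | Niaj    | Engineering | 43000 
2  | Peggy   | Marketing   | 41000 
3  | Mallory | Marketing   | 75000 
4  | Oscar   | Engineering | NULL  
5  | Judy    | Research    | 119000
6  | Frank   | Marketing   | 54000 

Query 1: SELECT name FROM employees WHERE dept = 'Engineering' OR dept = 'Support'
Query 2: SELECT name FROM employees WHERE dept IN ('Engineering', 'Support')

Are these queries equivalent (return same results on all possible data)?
Yes, equivalent

Both queries return: [('Niaj',), ('Oscar',)]

Reason: OR vs IN are equivalent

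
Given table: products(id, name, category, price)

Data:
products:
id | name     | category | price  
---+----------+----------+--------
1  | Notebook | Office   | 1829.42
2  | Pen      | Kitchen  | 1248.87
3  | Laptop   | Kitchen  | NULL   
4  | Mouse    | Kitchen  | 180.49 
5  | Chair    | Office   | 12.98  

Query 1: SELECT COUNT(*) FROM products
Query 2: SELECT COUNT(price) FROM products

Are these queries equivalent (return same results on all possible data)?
No, not equivalent

Query 1 returns: [(5,)]
Query 2 returns: [(4,)]

Reason: COUNT(*) includes NULLs, COUNT(column) excludes them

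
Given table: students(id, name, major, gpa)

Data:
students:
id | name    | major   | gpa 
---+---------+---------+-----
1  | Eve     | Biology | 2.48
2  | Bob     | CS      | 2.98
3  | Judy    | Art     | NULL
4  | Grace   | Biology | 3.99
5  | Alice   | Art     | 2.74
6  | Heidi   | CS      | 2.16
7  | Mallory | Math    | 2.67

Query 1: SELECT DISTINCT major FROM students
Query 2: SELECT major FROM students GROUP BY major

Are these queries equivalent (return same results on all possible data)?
Yes, equivalent

Both queries return: [('Art',), ('Biology',), ('CS',), ('Math',)]

Reason: Both get unique majors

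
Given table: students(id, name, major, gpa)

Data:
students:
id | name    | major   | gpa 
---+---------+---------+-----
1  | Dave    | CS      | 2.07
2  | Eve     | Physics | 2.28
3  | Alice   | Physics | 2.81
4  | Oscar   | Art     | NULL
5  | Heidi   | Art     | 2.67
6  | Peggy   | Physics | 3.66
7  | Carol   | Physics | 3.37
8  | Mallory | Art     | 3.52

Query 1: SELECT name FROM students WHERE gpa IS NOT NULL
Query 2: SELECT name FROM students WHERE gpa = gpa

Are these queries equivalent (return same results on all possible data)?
Yes, equivalent

Both queries return: [('Alice',), ('Carol',), ('Dave',), ('Eve',), ('Heidi',), ('Mallory',), ('Peggy',)]

Reason: IS NOT NULL vs self-equality (both exclude NULLs)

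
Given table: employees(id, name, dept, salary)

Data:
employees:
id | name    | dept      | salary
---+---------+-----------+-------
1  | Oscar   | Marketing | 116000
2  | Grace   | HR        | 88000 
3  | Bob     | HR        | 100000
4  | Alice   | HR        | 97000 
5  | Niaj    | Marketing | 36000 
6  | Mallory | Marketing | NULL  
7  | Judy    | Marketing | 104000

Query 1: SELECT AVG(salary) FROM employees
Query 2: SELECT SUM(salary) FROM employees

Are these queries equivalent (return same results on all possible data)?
No, not equivalent

Query 1 returns: [(90166.66666666667,)]
Query 2 returns: [(541000,)]

Reason: AVG vs SUM give different aggregate values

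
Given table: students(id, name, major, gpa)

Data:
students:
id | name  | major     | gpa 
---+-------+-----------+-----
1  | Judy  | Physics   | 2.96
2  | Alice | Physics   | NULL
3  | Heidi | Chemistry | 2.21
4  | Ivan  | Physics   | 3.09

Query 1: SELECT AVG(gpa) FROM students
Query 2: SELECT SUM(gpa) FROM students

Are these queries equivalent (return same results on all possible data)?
No, not equivalent

Query 1 returns: [(2.7533333333333334,)]
Query 2 returns: [(8.26,)]

Reason: AVG vs SUM give different aggregate values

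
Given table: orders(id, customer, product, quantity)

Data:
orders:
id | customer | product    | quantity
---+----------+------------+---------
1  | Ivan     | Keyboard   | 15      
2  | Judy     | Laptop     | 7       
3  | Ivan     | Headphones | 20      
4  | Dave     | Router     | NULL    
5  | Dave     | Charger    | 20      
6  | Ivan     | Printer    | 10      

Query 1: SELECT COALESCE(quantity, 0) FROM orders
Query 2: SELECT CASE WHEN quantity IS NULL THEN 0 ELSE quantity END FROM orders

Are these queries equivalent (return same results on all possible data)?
Yes, equivalent

Both queries return: [(0,), (7,), (10,), (15,), (20,), (20,)]

Reason: COALESCE vs CASE for NULL handling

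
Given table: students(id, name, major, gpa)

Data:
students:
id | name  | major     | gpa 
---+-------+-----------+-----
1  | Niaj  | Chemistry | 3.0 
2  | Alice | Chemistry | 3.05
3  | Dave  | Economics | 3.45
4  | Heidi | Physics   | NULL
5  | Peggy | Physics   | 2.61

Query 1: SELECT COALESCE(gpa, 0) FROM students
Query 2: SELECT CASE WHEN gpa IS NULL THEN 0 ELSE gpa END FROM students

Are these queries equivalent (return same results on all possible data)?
Yes, equivalent

Both queries return: [(0,), (2.61,), (3.0,), (3.05,), (3.45,)]

Reason: COALESCE vs CASE for NULL handling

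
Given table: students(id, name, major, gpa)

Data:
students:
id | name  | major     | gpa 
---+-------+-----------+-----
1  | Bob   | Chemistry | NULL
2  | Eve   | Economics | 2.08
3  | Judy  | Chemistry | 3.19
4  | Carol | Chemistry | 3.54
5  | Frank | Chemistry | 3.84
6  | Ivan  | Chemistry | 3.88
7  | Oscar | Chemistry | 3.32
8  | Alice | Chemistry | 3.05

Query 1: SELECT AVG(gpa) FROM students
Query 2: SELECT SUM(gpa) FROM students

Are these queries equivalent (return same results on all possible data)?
No, not equivalent

Query 1 returns: [(3.2714285714285714,)]
Query 2 returns: [(22.9,)]

Reason: AVG vs SUM give different aggregate values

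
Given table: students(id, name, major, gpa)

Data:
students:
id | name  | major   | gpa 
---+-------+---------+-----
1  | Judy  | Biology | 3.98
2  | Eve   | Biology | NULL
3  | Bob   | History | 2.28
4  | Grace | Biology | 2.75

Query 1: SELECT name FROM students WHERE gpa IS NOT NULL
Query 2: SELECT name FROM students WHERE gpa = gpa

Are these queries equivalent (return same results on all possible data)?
Yes, equivalent

Both queries return: [('Bob',), ('Grace',), ('Judy',)]

Reason: IS NOT NULL vs self-equality (both exclude NULLs)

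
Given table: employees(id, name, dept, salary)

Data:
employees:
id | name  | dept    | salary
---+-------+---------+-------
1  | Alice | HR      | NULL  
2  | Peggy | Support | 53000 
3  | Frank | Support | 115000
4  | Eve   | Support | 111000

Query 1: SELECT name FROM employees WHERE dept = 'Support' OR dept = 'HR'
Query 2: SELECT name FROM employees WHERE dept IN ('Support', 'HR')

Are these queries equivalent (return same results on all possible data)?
Yes, equivalent

Both queries return: [('Alice',), ('Eve',), ('Frank',), ('Peggy',)]

Reason: OR vs IN are equivalent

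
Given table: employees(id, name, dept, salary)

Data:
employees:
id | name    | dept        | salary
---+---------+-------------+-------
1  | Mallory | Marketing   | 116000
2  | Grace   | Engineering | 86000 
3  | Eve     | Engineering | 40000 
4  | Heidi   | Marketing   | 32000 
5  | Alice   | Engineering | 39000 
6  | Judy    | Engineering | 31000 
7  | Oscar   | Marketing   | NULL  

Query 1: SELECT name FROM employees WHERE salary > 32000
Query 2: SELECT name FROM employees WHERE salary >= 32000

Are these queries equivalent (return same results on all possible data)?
No, not equivalent

Query 1 returns: [('Mallory',), ('Grace',), ('Eve',), ('Alice',)]
Query 2 returns: [('Mallory',), ('Grace',), ('Eve',), ('Heidi',), ('Alice',)]

Reason: > vs >= gives different results when salary = 32000 exists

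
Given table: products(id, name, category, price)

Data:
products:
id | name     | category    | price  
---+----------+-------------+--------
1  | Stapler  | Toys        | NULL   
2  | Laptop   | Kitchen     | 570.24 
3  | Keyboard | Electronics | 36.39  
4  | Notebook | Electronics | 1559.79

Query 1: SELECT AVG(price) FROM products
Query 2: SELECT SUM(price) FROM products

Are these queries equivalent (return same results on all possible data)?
No, not equivalent

Query 1 returns: [(722.14,)]
Query 2 returns: [(2166.42,)]

Reason: AVG vs SUM give different aggregate values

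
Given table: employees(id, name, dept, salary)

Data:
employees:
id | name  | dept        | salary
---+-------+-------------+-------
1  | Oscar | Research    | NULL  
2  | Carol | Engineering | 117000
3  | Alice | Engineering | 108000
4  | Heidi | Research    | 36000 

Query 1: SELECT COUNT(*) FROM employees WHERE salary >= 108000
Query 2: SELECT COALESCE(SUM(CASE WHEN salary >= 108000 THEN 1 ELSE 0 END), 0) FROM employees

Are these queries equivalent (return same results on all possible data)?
Yes, equivalent

Both queries return: [(2,)]

Reason: COUNT with WHERE vs conditional SUM (COALESCE handles empty-table NULL)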